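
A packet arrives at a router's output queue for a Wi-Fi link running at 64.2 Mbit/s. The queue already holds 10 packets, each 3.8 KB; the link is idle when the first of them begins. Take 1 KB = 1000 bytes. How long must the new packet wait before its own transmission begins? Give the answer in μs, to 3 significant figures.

4740 μs

Each queued packet: L/R = 30400/64200000 = 473.52 μs.
10 queued → 4735.2 μs.
Queuing delay = 4740 μs.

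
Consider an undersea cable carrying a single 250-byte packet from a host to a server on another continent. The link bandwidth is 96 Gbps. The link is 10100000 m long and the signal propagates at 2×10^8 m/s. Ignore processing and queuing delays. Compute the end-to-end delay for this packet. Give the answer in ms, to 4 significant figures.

50.50 ms

L = 250 × 8 = 2000 bits.
Transmission delay = L/R = 2000 / 96000000000 = 2.08333e-05 ms.
Propagation delay = d/s = 10100000 m / 200000000 m/s = 50.5 ms.
Total = 50.50 ms.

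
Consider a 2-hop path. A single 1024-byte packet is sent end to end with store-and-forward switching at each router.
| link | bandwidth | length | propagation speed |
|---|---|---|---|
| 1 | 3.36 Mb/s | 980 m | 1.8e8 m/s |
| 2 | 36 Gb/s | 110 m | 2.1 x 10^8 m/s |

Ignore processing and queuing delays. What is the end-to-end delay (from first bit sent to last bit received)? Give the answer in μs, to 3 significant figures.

L = 1024 × 8 = 8192 bits.
Transmission delays (L/R per hop): 2438.1, 0.227556 μs; sum = 2438.32 μs.
Propagation delays (d/s per hop): 5.44444, 0.52381 μs; sum = 5.96825 μs.
End-to-end = 2440 μs.

2440 μs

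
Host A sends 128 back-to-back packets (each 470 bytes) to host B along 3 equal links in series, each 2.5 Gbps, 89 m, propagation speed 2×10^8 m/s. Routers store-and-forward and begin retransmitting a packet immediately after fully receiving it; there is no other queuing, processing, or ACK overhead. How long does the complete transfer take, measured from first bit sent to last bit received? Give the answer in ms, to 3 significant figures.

Per-hop transmission t_tx = L/R = 3760/2500000000 = 0.001504 ms.
Per-hop propagation t_prop = 89/200000000 = 0.000445 ms.
Pipeline fill: first packet needs 3·t_tx to clear all hops; remaining 127 packets each add one t_tx.
Total = (3+128-1)·t_tx + 3·t_prop = 130·0.001504 + 3·0.000445 = 0.197 ms.

0.197 ms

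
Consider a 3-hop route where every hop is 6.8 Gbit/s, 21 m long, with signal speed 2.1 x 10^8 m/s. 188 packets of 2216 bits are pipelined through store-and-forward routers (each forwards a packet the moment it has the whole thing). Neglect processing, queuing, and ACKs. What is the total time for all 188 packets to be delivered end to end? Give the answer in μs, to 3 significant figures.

Per-hop transmission t_tx = L/R = 2216/6800000000 = 0.325882 μs.
Per-hop propagation t_prop = 21/210000000 = 0.1 μs.
Pipeline fill: first packet needs 3·t_tx to clear all hops; remaining 187 packets each add one t_tx.
Total = (3+188-1)·t_tx + 3·t_prop = 190·0.325882 + 3·0.1 = 62.2 μs.

62.2 μs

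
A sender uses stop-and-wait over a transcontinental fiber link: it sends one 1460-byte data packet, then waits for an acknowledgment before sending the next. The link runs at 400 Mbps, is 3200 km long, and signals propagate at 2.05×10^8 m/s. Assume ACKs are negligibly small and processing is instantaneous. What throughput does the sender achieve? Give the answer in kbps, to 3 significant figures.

t_tx = L/R = 11680/400000000 = 2.92e-05 s.
t_prop = 3200000/2.05e+08 = 0.0156098 s; RTT = 0.0312195 s.
Cycle = t_tx + RTT = 0.0312487 s.
Throughput = L / cycle = 11680 / 0.0312487 = 374 kbps.

374 kbps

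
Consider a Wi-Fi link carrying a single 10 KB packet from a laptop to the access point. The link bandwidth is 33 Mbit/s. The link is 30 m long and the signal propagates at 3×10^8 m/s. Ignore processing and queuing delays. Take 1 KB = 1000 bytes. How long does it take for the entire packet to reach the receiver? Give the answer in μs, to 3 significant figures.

2420 μs

L = 80000 bits.
Transmission delay = L/R = 80000 / 33000000 = 2424.24 μs.
Propagation delay = d/s = 30 m / 300000000 m/s = 0.1 μs.
Total = 2420 μs.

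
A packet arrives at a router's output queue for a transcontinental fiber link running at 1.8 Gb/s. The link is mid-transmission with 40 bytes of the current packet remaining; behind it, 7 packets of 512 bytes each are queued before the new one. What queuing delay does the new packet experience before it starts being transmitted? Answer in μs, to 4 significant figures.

Each queued packet: L/R = 4096/1800000000 = 2.27556 μs.
7 queued → 15.9289 μs.
Plus remaining 320 bits of current packet: 0.177778 μs.
Queuing delay = 16.11 μs.

16.11 μs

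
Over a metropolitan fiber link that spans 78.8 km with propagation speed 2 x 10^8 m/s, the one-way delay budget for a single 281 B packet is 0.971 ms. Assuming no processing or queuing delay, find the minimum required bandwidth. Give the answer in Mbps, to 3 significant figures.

L = 2248 bits.
Propagation delay = 78800 / 200000000 = 0.394 ms.
Transmission budget = 0.971 − 0.394 = 0.577 ms.
R ≥ L / t_tx = 2248 bits / 0.000577 s = 3.90 Mbps.

3.90 Mbps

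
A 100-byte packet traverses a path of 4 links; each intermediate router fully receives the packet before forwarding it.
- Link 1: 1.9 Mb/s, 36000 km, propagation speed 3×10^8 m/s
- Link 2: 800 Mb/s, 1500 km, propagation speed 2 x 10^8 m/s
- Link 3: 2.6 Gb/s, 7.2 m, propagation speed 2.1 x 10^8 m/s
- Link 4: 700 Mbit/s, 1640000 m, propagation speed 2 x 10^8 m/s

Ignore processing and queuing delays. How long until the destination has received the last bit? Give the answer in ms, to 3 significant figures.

136 ms

L = 100 × 8 = 800 bits.
Transmission delays (L/R per hop): 0.421053, 0.001, 0.000307692, 0.00114286 ms; sum = 0.423503 ms.
Propagation delays (d/s per hop): 120, 7.5, 3.42857e-05, 8.2 ms; sum = 135.7 ms.
End-to-end = 136 ms.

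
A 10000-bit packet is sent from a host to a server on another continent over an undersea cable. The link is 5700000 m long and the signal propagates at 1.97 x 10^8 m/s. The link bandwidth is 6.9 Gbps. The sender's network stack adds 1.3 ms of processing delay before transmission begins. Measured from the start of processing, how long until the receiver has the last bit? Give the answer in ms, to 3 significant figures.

Transmission delay = L/R = 10000 / 6900000000 = 0.00144928 ms.
Propagation delay = d/s = 5700000 m / 197000000 m/s = 28.934 ms.
Plus processing delay 1.3 ms = 1.3 ms.
Total = 30.2 ms.

30.2 ms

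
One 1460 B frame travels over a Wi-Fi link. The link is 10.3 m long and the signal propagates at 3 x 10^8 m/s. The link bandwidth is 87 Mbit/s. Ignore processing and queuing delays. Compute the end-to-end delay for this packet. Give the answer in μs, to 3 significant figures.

134 μs

L = 1460 × 8 = 11680 bits.
Transmission delay = L/R = 11680 / 87000000 = 134.253 μs.
Propagation delay = d/s = 10.3 m / 300000000 m/s = 0.0343333 μs.
Total = 134 μs.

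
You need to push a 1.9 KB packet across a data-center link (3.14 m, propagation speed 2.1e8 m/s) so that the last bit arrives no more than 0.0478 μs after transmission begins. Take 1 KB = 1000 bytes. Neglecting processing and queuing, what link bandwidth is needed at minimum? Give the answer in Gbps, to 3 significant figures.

L = 15200 bits.
Propagation delay = 3.14 / 210000000 = 0.0149524 μs.
Transmission budget = 0.0478 − 0.0149524 = 0.0328476 μs.
R ≥ L / t_tx = 15200 bits / 3.28476e-08 s = 463 Gbps.

463 Gbps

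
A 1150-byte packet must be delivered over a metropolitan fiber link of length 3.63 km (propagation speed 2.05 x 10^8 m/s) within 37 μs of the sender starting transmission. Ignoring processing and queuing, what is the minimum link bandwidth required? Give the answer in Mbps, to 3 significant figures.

L = 9200 bits.
Propagation delay = 3630 / 2.05e+08 = 17.7073 μs.
Transmission budget = 37 − 17.7073 = 19.2927 μs.
R ≥ L / t_tx = 9200 bits / 1.92927e-05 s = 477 Mbps.

477 Mbps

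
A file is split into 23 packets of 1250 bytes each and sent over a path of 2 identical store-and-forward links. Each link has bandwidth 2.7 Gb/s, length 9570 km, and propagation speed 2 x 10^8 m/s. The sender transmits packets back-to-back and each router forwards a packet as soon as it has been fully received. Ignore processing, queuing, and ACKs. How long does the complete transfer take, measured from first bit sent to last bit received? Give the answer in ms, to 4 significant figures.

95.79 ms

Per-hop transmission t_tx = L/R = 10000/2700000000 = 0.0037037 ms.
Per-hop propagation t_prop = 9570000/200000000 = 47.85 ms.
Pipeline fill: first packet needs 2·t_tx to clear all hops; remaining 22 packets each add one t_tx.
Total = (2+23-1)·t_tx + 2·t_prop = 24·0.0037037 + 2·47.85 = 95.79 ms.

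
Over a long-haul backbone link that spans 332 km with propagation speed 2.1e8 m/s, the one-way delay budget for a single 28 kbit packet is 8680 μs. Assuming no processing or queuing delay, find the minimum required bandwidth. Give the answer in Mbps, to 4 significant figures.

Propagation delay = 332000 / 210000000 = 1580.95 μs.
Transmission budget = 8680 − 1580.95 = 7099.05 μs.
R ≥ L / t_tx = 28000 bits / 0.00709905 s = 3.944 Mbps.

3.944 Mbps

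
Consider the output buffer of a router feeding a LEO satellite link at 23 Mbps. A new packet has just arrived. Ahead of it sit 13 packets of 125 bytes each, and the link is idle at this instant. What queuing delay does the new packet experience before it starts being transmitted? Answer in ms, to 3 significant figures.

0.565 ms

Each queued packet: L/R = 1000/23000000 = 0.0434783 ms.
13 queued → 0.565217 ms.
Queuing delay = 0.565 ms.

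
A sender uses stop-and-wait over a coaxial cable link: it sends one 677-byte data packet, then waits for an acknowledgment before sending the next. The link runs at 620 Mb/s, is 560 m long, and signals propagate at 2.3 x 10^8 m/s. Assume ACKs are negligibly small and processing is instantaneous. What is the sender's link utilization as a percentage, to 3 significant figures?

t_tx = L/R = 5416/620000000 = 8.73548e-06 s.
t_prop = 560/2.3e+08 = 2.43478e-06 s; RTT = 4.86957e-06 s.
Cycle = t_tx + RTT = 1.3605e-05 s.
Utilization = t_tx / cycle = 8.73548e-06/1.3605e-05 = 64.2 %.

64.2 %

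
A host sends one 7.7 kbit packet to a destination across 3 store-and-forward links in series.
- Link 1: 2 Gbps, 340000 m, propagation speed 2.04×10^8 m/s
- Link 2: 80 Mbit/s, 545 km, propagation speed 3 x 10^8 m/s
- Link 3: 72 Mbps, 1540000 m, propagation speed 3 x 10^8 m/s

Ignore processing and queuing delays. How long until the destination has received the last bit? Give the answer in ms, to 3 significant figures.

L = 7700 bits.
Transmission delays (L/R per hop): 0.00385, 0.09625, 0.106944 ms; sum = 0.207044 ms.
Propagation delays (d/s per hop): 1.66667, 1.81667, 5.13333 ms; sum = 8.61667 ms.
End-to-end = 8.82 ms.

8.82 ms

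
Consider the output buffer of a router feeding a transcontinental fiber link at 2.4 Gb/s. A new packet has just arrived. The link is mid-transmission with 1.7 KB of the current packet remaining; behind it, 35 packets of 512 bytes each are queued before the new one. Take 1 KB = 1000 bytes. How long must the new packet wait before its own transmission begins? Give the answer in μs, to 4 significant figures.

Each queued packet: L/R = 4096/2400000000 = 1.70667 μs.
35 queued → 59.7333 μs.
Plus remaining 13600 bits of current packet: 5.66667 μs.
Queuing delay = 65.40 μs.

65.40 μs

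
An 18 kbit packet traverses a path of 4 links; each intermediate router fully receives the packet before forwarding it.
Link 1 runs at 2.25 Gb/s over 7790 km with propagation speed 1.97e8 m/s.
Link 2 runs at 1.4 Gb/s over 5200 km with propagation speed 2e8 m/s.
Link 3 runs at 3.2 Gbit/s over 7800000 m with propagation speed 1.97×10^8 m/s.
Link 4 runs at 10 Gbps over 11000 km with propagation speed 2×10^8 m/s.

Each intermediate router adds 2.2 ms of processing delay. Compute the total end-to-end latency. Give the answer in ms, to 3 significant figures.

L = 18000 bits.
Transmission delays (L/R per hop): 0.008, 0.0128571, 0.005625, 0.0018 ms; sum = 0.0282821 ms.
Propagation delays (d/s per hop): 39.5431, 26, 39.5939, 55 ms; sum = 160.137 ms.
Processing at 3 router(s): 3 × 2.2 ms = 6.6 ms.
End-to-end = 167 ms.

167 ms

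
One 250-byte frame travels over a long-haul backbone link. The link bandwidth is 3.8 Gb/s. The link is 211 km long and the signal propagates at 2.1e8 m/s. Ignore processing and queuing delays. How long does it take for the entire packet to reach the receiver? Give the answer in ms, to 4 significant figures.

1.005 ms

L = 250 × 8 = 2000 bits.
Transmission delay = L/R = 2000 / 3800000000 = 0.000526316 ms.
Propagation delay = d/s = 211000 m / 210000000 m/s = 1.00476 ms.
Total = 1.005 ms.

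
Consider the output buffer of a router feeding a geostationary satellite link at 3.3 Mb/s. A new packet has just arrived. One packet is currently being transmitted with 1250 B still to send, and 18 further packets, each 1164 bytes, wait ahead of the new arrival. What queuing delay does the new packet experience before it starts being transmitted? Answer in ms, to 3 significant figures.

Each queued packet: L/R = 9312/3300000 = 2.82182 ms.
18 queued → 50.7927 ms.
Plus remaining 10000 bits of current packet: 3.0303 ms.
Queuing delay = 53.8 ms.

53.8 ms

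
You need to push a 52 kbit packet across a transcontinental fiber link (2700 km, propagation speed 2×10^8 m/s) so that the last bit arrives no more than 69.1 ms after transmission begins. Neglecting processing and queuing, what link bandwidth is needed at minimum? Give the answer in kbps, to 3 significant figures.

Propagation delay = 2700000 / 200000000 = 13.5 ms.
Transmission budget = 69.1 − 13.5 = 55.6 ms.
R ≥ L / t_tx = 52000 bits / 0.0556 s = 935 kbps.

935 kbps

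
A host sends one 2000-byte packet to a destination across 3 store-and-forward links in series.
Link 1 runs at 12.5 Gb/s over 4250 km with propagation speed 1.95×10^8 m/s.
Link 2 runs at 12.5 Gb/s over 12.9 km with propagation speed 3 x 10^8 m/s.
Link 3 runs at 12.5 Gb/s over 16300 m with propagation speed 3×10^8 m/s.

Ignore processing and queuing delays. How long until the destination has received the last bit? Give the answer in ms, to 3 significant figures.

L = 2000 × 8 = 16000 bits.
Transmission delay per hop = L/R = 16000/12500000000 = 0.00128 ms; 3 hops → 0.00384 ms.
Propagation delays (d/s per hop): 21.7949, 0.043, 0.0543333 ms; sum = 21.8922 ms.
End-to-end = 21.9 ms.

21.9 ms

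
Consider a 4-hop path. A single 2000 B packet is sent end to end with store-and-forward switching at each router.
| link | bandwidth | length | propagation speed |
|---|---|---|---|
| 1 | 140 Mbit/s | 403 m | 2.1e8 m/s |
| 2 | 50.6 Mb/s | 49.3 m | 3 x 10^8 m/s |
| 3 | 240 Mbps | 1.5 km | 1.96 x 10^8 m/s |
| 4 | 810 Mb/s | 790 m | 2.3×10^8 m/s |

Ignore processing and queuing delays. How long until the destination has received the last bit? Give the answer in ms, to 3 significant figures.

L = 2000 × 8 = 16000 bits.
Transmission delays (L/R per hop): 0.114286, 0.316206, 0.0666667, 0.0197531 ms; sum = 0.516911 ms.
Propagation delays (d/s per hop): 0.00191905, 0.000164333, 0.00765306, 0.00343478 ms; sum = 0.0131712 ms.
End-to-end = 0.530 ms.

0.530 ms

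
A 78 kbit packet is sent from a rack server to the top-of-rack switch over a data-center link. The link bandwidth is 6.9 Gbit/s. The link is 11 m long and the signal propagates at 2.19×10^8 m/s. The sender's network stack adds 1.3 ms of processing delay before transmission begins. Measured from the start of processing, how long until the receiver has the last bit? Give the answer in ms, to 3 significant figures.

L = 78000 bits.
Transmission delay = L/R = 78000 / 6900000000 = 0.0113043 ms.
Propagation delay = d/s = 11 m / 219000000 m/s = 5.02283e-05 ms.
Plus processing delay 1.3 ms = 1.3 ms.
Total = 1.31 ms.

1.31 ms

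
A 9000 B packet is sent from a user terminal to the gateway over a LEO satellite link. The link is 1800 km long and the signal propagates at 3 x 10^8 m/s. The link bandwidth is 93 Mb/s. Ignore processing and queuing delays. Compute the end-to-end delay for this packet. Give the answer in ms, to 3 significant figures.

L = 9000 × 8 = 72000 bits.
Transmission delay = L/R = 72000 / 93000000 = 0.774194 ms.
Propagation delay = d/s = 1800000 m / 300000000 m/s = 6 ms.
Total = 6.77 ms.

6.77 ms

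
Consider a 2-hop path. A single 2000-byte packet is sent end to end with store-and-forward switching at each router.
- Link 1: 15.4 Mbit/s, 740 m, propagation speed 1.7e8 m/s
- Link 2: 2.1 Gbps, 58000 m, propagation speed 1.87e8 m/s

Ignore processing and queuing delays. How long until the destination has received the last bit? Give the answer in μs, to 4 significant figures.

1361 μs

L = 2000 × 8 = 16000 bits.
Transmission delays (L/R per hop): 1038.96, 7.61905 μs; sum = 1046.58 μs.
Propagation delays (d/s per hop): 4.35294, 310.16 μs; sum = 314.513 μs.
End-to-end = 1361 μs.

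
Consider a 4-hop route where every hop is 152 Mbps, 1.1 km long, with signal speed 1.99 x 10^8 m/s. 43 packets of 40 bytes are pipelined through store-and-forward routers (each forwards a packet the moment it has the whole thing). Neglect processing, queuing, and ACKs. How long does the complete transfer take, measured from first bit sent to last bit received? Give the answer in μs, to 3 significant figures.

Per-hop transmission t_tx = L/R = 320/152000000 = 2.10526 μs.
Per-hop propagation t_prop = 1100/199000000 = 5.52764 μs.
Pipeline fill: first packet needs 4·t_tx to clear all hops; remaining 42 packets each add one t_tx.
Total = (4+43-1)·t_tx + 4·t_prop = 46·2.10526 + 4·5.52764 = 119 μs.

119 μs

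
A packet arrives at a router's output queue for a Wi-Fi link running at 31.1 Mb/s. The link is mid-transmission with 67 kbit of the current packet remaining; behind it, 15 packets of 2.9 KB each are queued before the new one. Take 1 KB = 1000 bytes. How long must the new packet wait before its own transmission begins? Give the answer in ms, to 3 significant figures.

13.3 ms

Each queued packet: L/R = 23200/31100000 = 0.745981 ms.
15 queued → 11.1897 ms.
Plus remaining 67000 bits of current packet: 2.15434 ms.
Queuing delay = 13.3 ms.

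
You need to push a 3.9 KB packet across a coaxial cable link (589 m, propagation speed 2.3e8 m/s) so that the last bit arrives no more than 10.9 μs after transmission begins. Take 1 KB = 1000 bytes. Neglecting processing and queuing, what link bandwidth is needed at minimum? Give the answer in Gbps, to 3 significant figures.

3.74 Gbps

L = 31200 bits.
Propagation delay = 589 / 2.3e+08 = 2.56087 μs.
Transmission budget = 10.9 − 2.56087 = 8.33913 μs.
R ≥ L / t_tx = 31200 bits / 8.33913e-06 s = 3.74 Gbps.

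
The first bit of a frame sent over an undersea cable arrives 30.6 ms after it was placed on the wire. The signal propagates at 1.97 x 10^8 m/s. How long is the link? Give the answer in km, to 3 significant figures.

6030 km

d = s × t_prop = 197000000 × 0.0306 = 6030 km.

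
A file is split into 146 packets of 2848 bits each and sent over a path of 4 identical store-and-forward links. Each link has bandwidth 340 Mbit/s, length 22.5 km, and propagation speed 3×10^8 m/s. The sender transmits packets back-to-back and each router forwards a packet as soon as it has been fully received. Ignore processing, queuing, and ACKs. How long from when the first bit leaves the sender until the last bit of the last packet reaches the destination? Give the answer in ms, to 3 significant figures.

Per-hop transmission t_tx = L/R = 2848/340000000 = 0.00837647 ms.
Per-hop propagation t_prop = 22500/300000000 = 0.075 ms.
Pipeline fill: first packet needs 4·t_tx to clear all hops; remaining 145 packets each add one t_tx.
Total = (4+146-1)·t_tx + 4·t_prop = 149·0.00837647 + 4·0.075 = 1.55 ms.

1.55 ms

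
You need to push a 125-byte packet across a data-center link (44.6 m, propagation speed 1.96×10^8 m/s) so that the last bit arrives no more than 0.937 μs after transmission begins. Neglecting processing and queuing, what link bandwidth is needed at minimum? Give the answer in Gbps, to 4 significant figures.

1.410 Gbps

L = 1000 bits.
Propagation delay = 44.6 / 196000000 = 0.227551 μs.
Transmission budget = 0.937 − 0.227551 = 0.709449 μs.
R ≥ L / t_tx = 1000 bits / 7.09449e-07 s = 1.410 Gbps.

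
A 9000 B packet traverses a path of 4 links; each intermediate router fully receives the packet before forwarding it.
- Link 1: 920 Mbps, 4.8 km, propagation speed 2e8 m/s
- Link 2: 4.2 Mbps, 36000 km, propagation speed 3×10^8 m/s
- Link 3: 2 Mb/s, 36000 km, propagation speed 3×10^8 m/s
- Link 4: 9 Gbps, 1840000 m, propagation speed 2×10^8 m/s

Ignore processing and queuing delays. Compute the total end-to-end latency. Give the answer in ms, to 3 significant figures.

302 ms

L = 9000 × 8 = 72000 bits.
Transmission delays (L/R per hop): 0.0782609, 17.1429, 36, 0.008 ms; sum = 53.2291 ms.
Propagation delays (d/s per hop): 0.024, 120, 120, 9.2 ms; sum = 249.224 ms.
End-to-end = 302 ms.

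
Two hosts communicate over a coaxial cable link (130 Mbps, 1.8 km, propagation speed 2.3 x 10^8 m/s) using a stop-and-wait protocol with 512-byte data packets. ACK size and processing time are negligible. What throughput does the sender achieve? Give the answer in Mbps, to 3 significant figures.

t_tx = L/R = 4096/130000000 = 3.15077e-05 s.
t_prop = 1800/2.3e+08 = 7.82609e-06 s; RTT = 1.56522e-05 s.
Cycle = t_tx + RTT = 4.71599e-05 s.
Throughput = L / cycle = 4096 / 4.71599e-05 = 86.9 Mbps.

86.9 Mbps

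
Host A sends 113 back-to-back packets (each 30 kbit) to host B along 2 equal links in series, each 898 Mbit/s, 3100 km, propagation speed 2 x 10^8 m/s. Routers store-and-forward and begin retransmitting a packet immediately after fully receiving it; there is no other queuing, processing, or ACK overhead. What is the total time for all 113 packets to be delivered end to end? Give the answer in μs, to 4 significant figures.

Per-hop transmission t_tx = L/R = 30000/898000000 = 33.4076 μs.
Per-hop propagation t_prop = 3100000/200000000 = 15500 μs.
Pipeline fill: first packet needs 2·t_tx to clear all hops; remaining 112 packets each add one t_tx.
Total = (2+113-1)·t_tx + 2·t_prop = 114·33.4076 + 2·15500 = 34810 μs.

34810 μs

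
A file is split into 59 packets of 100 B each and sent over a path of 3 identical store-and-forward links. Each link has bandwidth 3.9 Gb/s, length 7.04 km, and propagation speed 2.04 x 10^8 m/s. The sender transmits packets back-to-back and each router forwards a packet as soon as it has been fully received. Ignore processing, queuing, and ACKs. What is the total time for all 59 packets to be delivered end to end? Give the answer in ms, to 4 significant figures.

0.1160 ms

Per-hop transmission t_tx = L/R = 800/3900000000 = 0.000205128 ms.
Per-hop propagation t_prop = 7040/204000000 = 0.0345098 ms.
Pipeline fill: first packet needs 3·t_tx to clear all hops; remaining 58 packets each add one t_tx.
Total = (3+59-1)·t_tx + 3·t_prop = 61·0.000205128 + 3·0.0345098 = 0.1160 ms.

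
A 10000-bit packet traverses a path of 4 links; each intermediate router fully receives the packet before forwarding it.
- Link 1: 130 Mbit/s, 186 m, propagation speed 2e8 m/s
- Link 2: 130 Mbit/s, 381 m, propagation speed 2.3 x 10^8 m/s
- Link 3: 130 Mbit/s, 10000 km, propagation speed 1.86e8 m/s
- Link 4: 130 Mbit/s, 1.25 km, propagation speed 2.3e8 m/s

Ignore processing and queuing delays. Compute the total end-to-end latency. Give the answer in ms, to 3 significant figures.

54.1 ms

Transmission delay per hop = L/R = 10000/130000000 = 0.0769231 ms; 4 hops → 0.307692 ms.
Propagation delays (d/s per hop): 0.00093, 0.00165652, 53.7634, 0.00543478 ms; sum = 53.7715 ms.
End-to-end = 54.1 ms.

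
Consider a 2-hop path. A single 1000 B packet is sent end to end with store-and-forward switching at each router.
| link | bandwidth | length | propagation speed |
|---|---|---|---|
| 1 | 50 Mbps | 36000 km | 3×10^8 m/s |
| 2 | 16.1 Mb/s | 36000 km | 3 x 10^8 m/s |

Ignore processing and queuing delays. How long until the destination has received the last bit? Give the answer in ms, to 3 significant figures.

241 ms

L = 1000 × 8 = 8000 bits.
Transmission delays (L/R per hop): 0.16, 0.496894 ms; sum = 0.656894 ms.
Propagation delays (d/s per hop): 120, 120 ms; sum = 240 ms.
End-to-end = 241 ms.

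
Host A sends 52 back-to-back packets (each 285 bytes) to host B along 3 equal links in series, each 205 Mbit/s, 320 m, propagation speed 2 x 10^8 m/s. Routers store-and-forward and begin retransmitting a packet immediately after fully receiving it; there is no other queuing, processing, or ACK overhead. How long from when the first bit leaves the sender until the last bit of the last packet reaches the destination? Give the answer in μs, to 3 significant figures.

605 μs

Per-hop transmission t_tx = L/R = 2280/205000000 = 11.122 μs.
Per-hop propagation t_prop = 320/200000000 = 1.6 μs.
Pipeline fill: first packet needs 3·t_tx to clear all hops; remaining 51 packets each add one t_tx.
Total = (3+52-1)·t_tx + 3·t_prop = 54·11.122 + 3·1.6 = 605 μs.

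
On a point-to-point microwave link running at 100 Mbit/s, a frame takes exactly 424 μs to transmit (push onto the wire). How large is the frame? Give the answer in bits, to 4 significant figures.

42400 bits

L = R × t_tx = 100000000 b/s × 0.000424 s = 42400 bits.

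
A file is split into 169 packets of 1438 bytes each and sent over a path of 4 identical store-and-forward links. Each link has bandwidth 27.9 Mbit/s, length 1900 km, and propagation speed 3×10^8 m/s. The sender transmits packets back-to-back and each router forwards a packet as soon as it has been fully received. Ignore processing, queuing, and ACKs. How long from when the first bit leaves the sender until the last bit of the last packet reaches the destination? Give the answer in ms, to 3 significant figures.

96.3 ms

Per-hop transmission t_tx = L/R = 11504/27900000 = 0.41233 ms.
Per-hop propagation t_prop = 1900000/300000000 = 6.33333 ms.
Pipeline fill: first packet needs 4·t_tx to clear all hops; remaining 168 packets each add one t_tx.
Total = (4+169-1)·t_tx + 4·t_prop = 172·0.41233 + 4·6.33333 = 96.3 ms.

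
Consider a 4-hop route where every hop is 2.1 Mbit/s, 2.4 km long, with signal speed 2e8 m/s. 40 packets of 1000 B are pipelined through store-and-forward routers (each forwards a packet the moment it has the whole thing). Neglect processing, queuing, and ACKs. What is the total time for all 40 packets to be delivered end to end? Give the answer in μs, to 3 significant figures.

Per-hop transmission t_tx = L/R = 8000/2100000 = 3809.52 μs.
Per-hop propagation t_prop = 2400/200000000 = 12 μs.
Pipeline fill: first packet needs 4·t_tx to clear all hops; remaining 39 packets each add one t_tx.
Total = (4+40-1)·t_tx + 4·t_prop = 43·3809.52 + 4·12 = 164000 μs.

164000 μs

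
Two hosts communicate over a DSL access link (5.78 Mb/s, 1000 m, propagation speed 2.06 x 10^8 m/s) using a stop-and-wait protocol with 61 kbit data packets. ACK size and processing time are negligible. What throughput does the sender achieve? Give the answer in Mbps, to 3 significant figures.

t_tx = L/R = 61000/5780000 = 0.0105536 s.
t_prop = 1000/206000000 = 4.85437e-06 s; RTT = 9.70874e-06 s.
Cycle = t_tx + RTT = 0.0105633 s.
Throughput = L / cycle = 61000 / 0.0105633 = 5.77 Mbps.

5.77 Mbps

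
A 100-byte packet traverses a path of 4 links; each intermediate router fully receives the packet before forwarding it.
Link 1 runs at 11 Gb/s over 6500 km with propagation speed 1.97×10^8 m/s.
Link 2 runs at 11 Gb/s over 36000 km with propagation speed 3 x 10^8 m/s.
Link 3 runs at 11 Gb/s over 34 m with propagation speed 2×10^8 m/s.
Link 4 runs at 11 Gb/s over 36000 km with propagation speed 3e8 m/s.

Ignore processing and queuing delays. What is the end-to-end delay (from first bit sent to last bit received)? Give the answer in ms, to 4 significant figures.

273.0 ms

L = 100 × 8 = 800 bits.
Transmission delay per hop = L/R = 800/11000000000 = 7.27273e-05 ms; 4 hops → 0.000290909 ms.
Propagation delays (d/s per hop): 32.9949, 120, 0.00017, 120 ms; sum = 272.995 ms.
End-to-end = 273.0 ms.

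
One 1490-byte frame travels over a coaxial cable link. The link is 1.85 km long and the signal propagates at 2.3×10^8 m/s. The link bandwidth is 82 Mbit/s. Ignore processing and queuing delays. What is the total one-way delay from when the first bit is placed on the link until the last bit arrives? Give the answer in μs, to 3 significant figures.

L = 1490 × 8 = 11920 bits.
Transmission delay = L/R = 11920 / 82000000 = 145.366 μs.
Propagation delay = d/s = 1850 m / 2.3e+08 m/s = 8.04348 μs.
Total = 153 μs.

153 μs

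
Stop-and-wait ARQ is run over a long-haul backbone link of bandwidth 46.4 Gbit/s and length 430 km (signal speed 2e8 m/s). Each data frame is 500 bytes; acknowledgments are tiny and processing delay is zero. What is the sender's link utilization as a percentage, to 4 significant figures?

0.002005 %

t_tx = L/R = 4000/46400000000 = 8.62069e-08 s.
t_prop = 430000/200000000 = 0.00215 s; RTT = 0.0043 s.
Cycle = t_tx + RTT = 0.00430009 s.
Utilization = t_tx / cycle = 8.62069e-08/0.00430009 = 0.002005 %.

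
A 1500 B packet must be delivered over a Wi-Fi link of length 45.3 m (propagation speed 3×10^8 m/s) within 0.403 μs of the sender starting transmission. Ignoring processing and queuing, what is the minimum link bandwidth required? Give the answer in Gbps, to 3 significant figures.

47.6 Gbps

L = 12000 bits.
Propagation delay = 45.3 / 300000000 = 0.151 μs.
Transmission budget = 0.403 − 0.151 = 0.252 μs.
R ≥ L / t_tx = 12000 bits / 2.52e-07 s = 47.6 Gbps.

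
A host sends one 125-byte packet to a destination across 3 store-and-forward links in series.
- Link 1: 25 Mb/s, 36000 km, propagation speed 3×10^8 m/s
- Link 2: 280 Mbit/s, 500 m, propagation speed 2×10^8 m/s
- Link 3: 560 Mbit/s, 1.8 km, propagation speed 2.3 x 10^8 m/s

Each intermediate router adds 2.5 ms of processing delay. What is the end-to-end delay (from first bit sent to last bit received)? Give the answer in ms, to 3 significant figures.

125 ms

L = 125 × 8 = 1000 bits.
Transmission delays (L/R per hop): 0.04, 0.00357143, 0.00178571 ms; sum = 0.0453571 ms.
Propagation delays (d/s per hop): 120, 0.0025, 0.00782609 ms; sum = 120.01 ms.
Processing at 2 router(s): 2 × 2.5 ms = 5 ms.
End-to-end = 125 ms.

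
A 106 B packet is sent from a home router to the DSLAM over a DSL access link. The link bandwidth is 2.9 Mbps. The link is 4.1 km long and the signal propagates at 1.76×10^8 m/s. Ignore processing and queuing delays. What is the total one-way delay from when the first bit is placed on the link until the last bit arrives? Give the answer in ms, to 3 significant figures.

0.316 ms

L = 106 × 8 = 848 bits.
Transmission delay = L/R = 848 / 2900000 = 0.292414 ms.
Propagation delay = d/s = 4100 m / 176000000 m/s = 0.0232955 ms.
Total = 0.316 ms.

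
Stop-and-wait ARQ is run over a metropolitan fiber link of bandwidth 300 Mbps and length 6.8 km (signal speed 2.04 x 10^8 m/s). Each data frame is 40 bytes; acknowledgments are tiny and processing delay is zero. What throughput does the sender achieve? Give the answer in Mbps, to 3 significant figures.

t_tx = L/R = 320/300000000 = 1.06667e-06 s.
t_prop = 6800/204000000 = 3.33333e-05 s; RTT = 6.66667e-05 s.
Cycle = t_tx + RTT = 6.77333e-05 s.
Throughput = L / cycle = 320 / 6.77333e-05 = 4.72 Mbps.

4.72 Mbps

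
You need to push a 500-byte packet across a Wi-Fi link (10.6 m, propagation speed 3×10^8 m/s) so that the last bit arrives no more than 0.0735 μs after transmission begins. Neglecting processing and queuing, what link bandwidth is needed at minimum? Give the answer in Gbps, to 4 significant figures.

L = 4000 bits.
Propagation delay = 10.6 / 300000000 = 0.0353333 μs.
Transmission budget = 0.0735 − 0.0353333 = 0.0381667 μs.
R ≥ L / t_tx = 4000 bits / 3.81667e-08 s = 104.8 Gbps.

104.8 Gbps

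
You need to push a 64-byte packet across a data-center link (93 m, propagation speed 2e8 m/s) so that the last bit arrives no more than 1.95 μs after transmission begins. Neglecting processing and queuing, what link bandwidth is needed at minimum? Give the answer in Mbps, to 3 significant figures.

345 Mbps

L = 512 bits.
Propagation delay = 93 / 200000000 = 0.465 μs.
Transmission budget = 1.95 − 0.465 = 1.485 μs.
R ≥ L / t_tx = 512 bits / 1.485e-06 s = 345 Mbps.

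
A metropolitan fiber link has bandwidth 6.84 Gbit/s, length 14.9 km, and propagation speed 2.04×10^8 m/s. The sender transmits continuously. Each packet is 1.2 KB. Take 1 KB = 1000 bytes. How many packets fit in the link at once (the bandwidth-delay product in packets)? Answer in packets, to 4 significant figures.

Propagation delay = 14900 / 204000000 = 7.30392e-05 s.
BDP = R × t_prop = 6840000000 × 7.30392e-05 = 499588 bits.
In packets of 9600 bits: 52.04 packets.

52.04 packets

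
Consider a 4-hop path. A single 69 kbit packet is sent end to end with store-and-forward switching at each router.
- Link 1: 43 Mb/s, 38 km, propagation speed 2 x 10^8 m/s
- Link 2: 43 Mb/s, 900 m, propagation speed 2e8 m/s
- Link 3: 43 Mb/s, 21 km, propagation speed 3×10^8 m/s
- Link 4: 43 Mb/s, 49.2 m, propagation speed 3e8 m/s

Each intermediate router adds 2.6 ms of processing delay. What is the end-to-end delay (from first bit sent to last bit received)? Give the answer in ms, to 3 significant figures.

14.5 ms

L = 69000 bits.
Transmission delay per hop = L/R = 69000/43000000 = 1.60465 ms; 4 hops → 6.4186 ms.
Propagation delays (d/s per hop): 0.19, 0.0045, 0.07, 0.000164 ms; sum = 0.264664 ms.
Processing at 3 router(s): 3 × 2.6 ms = 7.8 ms.
End-to-end = 14.5 ms.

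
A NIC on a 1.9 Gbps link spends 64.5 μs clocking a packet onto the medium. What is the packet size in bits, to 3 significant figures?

123000 bits

L = R × t_tx = 1900000000 b/s × 6.45e-05 s = 122550 bits.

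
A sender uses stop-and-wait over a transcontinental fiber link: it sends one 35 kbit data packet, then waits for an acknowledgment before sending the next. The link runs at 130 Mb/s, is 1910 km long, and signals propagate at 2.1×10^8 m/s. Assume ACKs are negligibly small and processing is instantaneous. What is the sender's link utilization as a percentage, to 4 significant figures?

1.458 %

t_tx = L/R = 35000/130000000 = 0.000269231 s.
t_prop = 1910000/210000000 = 0.00909524 s; RTT = 0.0181905 s.
Cycle = t_tx + RTT = 0.0184597 s.
Utilization = t_tx / cycle = 0.000269231/0.0184597 = 1.458 %.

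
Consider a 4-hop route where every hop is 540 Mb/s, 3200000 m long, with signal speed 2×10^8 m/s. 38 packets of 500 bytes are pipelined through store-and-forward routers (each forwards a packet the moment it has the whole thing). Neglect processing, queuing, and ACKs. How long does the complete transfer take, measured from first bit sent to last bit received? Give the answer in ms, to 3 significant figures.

Per-hop transmission t_tx = L/R = 4000/540000000 = 0.00740741 ms.
Per-hop propagation t_prop = 3200000/200000000 = 16 ms.
Pipeline fill: first packet needs 4·t_tx to clear all hops; remaining 37 packets each add one t_tx.
Total = (4+38-1)·t_tx + 4·t_prop = 41·0.00740741 + 4·16 = 64.3 ms.

64.3 ms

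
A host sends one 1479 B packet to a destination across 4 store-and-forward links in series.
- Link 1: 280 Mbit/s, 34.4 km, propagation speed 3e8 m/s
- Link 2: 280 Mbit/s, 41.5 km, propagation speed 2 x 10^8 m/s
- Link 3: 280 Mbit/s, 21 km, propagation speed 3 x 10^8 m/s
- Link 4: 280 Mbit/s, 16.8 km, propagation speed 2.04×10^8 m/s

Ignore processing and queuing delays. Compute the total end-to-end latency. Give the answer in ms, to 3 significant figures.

L = 1479 × 8 = 11832 bits.
Transmission delay per hop = L/R = 11832/280000000 = 0.0422571 ms; 4 hops → 0.169029 ms.
Propagation delays (d/s per hop): 0.114667, 0.2075, 0.07, 0.0823529 ms; sum = 0.47452 ms.
End-to-end = 0.644 ms.

0.644 ms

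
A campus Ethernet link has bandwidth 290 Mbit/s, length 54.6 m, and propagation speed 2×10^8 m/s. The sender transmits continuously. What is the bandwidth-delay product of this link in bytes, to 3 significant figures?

9.90 bytes

Propagation delay = 54.6 / 200000000 = 2.73e-07 s.
BDP = R × t_prop = 290000000 × 2.73e-07 = 79.17 bits.
In bytes: 79.17/8 = 9.90 bytes.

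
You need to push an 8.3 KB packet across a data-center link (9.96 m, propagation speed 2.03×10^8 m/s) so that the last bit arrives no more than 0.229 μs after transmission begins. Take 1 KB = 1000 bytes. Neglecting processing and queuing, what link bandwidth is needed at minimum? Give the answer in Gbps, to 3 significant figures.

L = 66400 bits.
Propagation delay = 9.96 / 2.03e+08 = 0.049064 μs.
Transmission budget = 0.229 − 0.049064 = 0.179936 μs.
R ≥ L / t_tx = 66400 bits / 1.79936e-07 s = 369 Gbps.

369 Gbps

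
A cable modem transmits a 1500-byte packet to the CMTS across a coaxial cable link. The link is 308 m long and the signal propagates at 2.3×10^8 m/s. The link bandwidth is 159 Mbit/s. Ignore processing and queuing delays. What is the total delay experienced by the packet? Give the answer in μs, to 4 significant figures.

76.81 μs

L = 1500 × 8 = 12000 bits.
Transmission delay = L/R = 12000 / 159000000 = 75.4717 μs.
Propagation delay = d/s = 308 m / 2.3e+08 m/s = 1.33913 μs.
Total = 76.81 μs.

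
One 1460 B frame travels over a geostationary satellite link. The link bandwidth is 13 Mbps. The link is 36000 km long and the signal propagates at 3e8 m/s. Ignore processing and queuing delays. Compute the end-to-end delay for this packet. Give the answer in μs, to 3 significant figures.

L = 1460 × 8 = 11680 bits.
Transmission delay = L/R = 11680 / 13000000 = 898.462 μs.
Propagation delay = d/s = 36000000 m / 300000000 m/s = 120000 μs.
Total = 121000 μs.

121000 μs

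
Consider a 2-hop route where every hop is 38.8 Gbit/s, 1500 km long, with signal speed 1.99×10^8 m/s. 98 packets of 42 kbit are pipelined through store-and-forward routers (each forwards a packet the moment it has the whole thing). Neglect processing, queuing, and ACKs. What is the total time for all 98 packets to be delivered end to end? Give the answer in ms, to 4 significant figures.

Per-hop transmission t_tx = L/R = 42000/38800000000 = 0.00108247 ms.
Per-hop propagation t_prop = 1500000/199000000 = 7.53769 ms.
Pipeline fill: first packet needs 2·t_tx to clear all hops; remaining 97 packets each add one t_tx.
Total = (2+98-1)·t_tx + 2·t_prop = 99·0.00108247 + 2·7.53769 = 15.18 ms.

15.18 ms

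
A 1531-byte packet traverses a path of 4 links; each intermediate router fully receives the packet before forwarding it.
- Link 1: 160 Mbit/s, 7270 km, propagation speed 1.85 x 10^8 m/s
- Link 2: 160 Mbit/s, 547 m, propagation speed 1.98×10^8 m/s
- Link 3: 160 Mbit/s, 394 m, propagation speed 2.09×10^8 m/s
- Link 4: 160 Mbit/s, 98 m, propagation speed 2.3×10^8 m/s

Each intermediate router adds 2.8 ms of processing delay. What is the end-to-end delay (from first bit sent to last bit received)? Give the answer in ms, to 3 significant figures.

L = 1531 × 8 = 12248 bits.
Transmission delay per hop = L/R = 12248/160000000 = 0.07655 ms; 4 hops → 0.3062 ms.
Propagation delays (d/s per hop): 39.2973, 0.00276263, 0.00188517, 0.000426087 ms; sum = 39.3024 ms.
Processing at 3 router(s): 3 × 2.8 ms = 8.4 ms.
End-to-end = 48.0 ms.

48.0 ms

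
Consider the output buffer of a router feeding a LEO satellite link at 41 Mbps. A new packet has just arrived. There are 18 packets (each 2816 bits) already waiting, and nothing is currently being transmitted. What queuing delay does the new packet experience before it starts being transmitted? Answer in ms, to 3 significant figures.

Each queued packet: L/R = 2816/41000000 = 0.0686829 ms.
18 queued → 1.23629 ms.
Queuing delay = 1.24 ms.

1.24 ms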